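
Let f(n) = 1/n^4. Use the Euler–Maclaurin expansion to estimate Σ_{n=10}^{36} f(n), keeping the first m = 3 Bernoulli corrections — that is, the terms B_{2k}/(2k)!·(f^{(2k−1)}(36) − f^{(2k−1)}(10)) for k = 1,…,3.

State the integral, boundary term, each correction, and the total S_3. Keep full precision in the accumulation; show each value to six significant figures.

Integral: ∫_10^36 1/x^4 dx = 0.000326189.
½[f(10) + f(36)] = ½[0.000100000 + 5.95374e-07] = 5.02977e-05.
Integral + boundary = 0.000376487.
Order-1 term: 1/12 · (-6.61527e-08 − (-4.00000e-05)) = 3.32782e-06.
Running total after k=1: 0.000379814.
Order-2 term: −1/720 · (-1.53131e-09 − (-1.20000e-05)) = -1.66645e-08.
Running total after k=2: 0.000379798.
Order-3 term: 1/30240 · (-6.61678e-11 − (-6.72000e-06)) = 2.22220e-10.

S_3 ≈ 0.000379798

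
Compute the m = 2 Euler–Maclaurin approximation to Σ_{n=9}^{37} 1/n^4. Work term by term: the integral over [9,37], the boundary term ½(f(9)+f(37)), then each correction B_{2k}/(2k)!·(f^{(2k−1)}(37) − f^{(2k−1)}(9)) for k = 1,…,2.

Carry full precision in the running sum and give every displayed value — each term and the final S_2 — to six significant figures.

S_2 ≈ 0.000532747

∫_9^37 1/x^4 dx evaluates to 0.000450667.
Endpoint term: (f(9) + f(37))/2 = (0.000152416 + 5.33572e-07)/2 = 7.64747e-05.
So far: 0.000527141.
Order-1 term: 1/12 · (-5.76835e-08 − (-6.77404e-05)) = 5.64022e-06.
Partial sum through k=1: 0.000532782.
Order-2 term: −1/720 · (-1.26406e-09 − (-2.50890e-05)) = -3.48441e-08.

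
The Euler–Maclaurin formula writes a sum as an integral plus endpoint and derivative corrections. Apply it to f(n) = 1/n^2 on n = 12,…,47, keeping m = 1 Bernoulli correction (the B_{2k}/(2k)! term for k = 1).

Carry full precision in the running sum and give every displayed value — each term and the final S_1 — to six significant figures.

S_1 ≈ 0.0658502

Integral: ∫_12^47 1/x^2 dx = 0.0620567.
Endpoint term: (f(12) + f(47))/2 = (0.00694444 + 0.000452694)/2 = 0.00369857.
Integral + boundary = 0.0657553.
k=1: B_{2}/(2)! × [f^{(1)}(47) − f^{(1)}(12)] = 1/12 × (-1.92636e-05 − (-0.00115741)) = 9.48453e-05.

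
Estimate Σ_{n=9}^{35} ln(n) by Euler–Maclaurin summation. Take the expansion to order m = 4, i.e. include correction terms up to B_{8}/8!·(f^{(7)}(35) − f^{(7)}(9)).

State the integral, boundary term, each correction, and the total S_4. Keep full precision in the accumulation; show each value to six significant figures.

Integral: ∫_9^35 ln(x) dx = 78.6622.
Endpoint term: (f(9) + f(35))/2 = (2.19722 + 3.55535)/2 = 2.87629.
Running total after boundary: 81.5384.
k=1: B_{2}/(2)! × [f^{(1)}(35) − f^{(1)}(9)] = 1/12 × (0.0285714 − 0.111111) = -0.00687831.
After k=1: 81.5316.
k=2: B_{4}/(4)! × [f^{(3)}(35) − f^{(3)}(9)] = −1/720 × (4.66472e-05 − 0.00274348) = 3.74561e-06.
After k=2: 81.5316.
k=3: B_{6}/(6)! × [f^{(5)}(35) − f^{(5)}(9)] = 1/30240 × (4.56952e-07 − 0.000406442) = -1.34254e-08.
After k=3: 81.5316.
k=4: B_{8}/(8)! × [f^{(7)}(35) − f^{(7)}(9)] = −1/1209600 × (1.11907e-08 − 0.000150534) = 1.24440e-10.

S_4 ≈ 81.5316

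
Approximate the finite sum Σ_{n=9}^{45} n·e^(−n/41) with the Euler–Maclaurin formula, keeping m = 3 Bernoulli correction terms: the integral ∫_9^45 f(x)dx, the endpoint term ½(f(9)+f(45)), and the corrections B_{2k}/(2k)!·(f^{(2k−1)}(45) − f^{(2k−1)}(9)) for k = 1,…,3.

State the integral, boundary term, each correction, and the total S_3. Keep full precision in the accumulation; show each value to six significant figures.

S_3 ≈ 480.463

Integral: ∫_9^45 x·e^(−x/41) dx = 469.397.
Boundary: ½(f(9) + f(45)) = ½(7.22619 + 15.0158) = 11.1210.
So far: 480.518.
Order-1 term: 1/12 · (-0.0325545 − 0.626662) = -0.0549347.
Running total after k=1: 480.463.
Order-2 term: −1/720 · (0.000377640 − 0.00132807) = 1.32004e-06.
Running total after k=2: 480.463.
Order-3 term: 1/30240 · (4.60825e-07 − 1.35833e-06) = -2.96792e-11.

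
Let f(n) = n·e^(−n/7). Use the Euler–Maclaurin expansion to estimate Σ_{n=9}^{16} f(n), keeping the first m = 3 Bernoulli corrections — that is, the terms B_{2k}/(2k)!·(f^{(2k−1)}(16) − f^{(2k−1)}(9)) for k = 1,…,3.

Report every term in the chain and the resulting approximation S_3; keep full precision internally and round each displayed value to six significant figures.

∫_9^16 x·e^(−x/7) dx evaluates to 14.5888.
Endpoint term: (f(9) + f(16))/2 = (2.48808 + 1.62722)/2 = 2.05765.
Running total after boundary: 16.6465.
Correction k=1: B_{2}/2! · (f^{(1)}(16) − f^{(1)}(9)) = 1/12 · (-0.130759 − (-0.0789866)) = -0.00431436.
Running total after k=1: 16.6422.
Correction k=2: B_{4}/4! · (f^{(3)}(16) − f^{(3)}(9)) = −1/720 · (0.00148253 − 0.00967183) = 1.13740e-05.
Running total after k=2: 16.6422.
Correction k=3: B_{6}/6! · (f^{(5)}(16) − f^{(5)}(9)) = 1/30240 · (0.000114972 − 0.000427666) = -1.03404e-08.

S_3 ≈ 16.6422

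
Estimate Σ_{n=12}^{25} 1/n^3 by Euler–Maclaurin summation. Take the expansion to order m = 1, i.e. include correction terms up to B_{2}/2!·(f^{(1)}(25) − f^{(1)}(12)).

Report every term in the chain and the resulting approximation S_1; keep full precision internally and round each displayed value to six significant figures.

∫_12^25 1/x^3 dx evaluates to 0.00267222.
Endpoint term: (f(12) + f(25))/2 = (0.000578704 + 6.40000e-05)/2 = 0.000321352.
Integral + boundary = 0.00299357.
k=1: B_{2}/(2)! × [f^{(1)}(25) − f^{(1)}(12)] = 1/12 × (-7.68000e-06 − (-0.000144676)) = 1.14163e-05.

S_1 ≈ 0.00300499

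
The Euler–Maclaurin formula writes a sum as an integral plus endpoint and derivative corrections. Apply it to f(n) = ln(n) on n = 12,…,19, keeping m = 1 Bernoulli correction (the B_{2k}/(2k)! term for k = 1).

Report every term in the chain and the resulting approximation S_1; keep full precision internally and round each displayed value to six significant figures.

∫_12^19 ln(x) dx evaluates to 19.1255.
Endpoint term: (f(12) + f(19))/2 = (2.48491 + 2.94444)/2 = 2.71467.
Integral + boundary = 21.8401.
k=1: B_{2}/(2)! × [f^{(1)}(19) − f^{(1)}(12)] = 1/12 × (0.0526316 − 0.0833333) = -0.00255848.

S_1 ≈ 21.8376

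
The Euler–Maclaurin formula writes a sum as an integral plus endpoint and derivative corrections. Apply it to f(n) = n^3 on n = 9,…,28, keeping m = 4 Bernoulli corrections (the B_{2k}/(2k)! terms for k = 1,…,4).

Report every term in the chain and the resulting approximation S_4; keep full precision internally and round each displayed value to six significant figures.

S_4 ≈ 163540

∫_9^28 x^3 dx evaluates to 152024.
Boundary: ½(f(9) + f(28)) = ½(729.000 + 21952.0) = 11340.5.
Running total after boundary: 163364.
k=1: B_{2}/(2)! × [f^{(1)}(28) − f^{(1)}(9)] = 1/12 × (2352.00 − 243.000) = 175.750.
Running total after k=1: 163540.
k=2: B_{4}/(4)! × [f^{(3)}(28) − f^{(3)}(9)] = −1/720 × (6.00000 − 6.00000) = 0.00000.
Running total after k=2: 163540.
k=3: B_{6}/(6)! × [f^{(5)}(28) − f^{(5)}(9)] = 1/30240 × (0.00000 − 0.00000) = 0.00000.
Running total after k=3: 163540.
k=4: B_{8}/(8)! × [f^{(7)}(28) − f^{(7)}(9)] = −1/1209600 × (0.00000 − 0.00000) = 0.00000.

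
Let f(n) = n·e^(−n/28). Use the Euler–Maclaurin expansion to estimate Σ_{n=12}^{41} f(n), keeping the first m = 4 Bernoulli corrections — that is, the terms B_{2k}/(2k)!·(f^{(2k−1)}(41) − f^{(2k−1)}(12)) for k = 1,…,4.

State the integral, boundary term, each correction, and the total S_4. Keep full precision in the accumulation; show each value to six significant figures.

Integral: ∫_12^41 x·e^(−x/28) dx = 282.850.
Boundary: ½(f(12) + f(41)) = ½(7.81727 + 9.48097) = 8.64912.
So far: 291.499.
Order-1 term: 1/12 · (-0.107363 − 0.372251) = -0.0399678.
Partial sum through k=1: 291.459.
Order-2 term: −1/720 · (0.000452963 − 0.00213664) = 2.33845e-06.
Partial sum through k=2: 291.459.
Order-3 term: 1/30240 · (1.33019e-06 − 4.84500e-06) = -1.16230e-10.
Partial sum through k=3: 291.459.
Order-4 term: −1/1209600 · (2.65640e-09 − 8.88353e-09) = 5.14808e-15.

S_4 ≈ 291.459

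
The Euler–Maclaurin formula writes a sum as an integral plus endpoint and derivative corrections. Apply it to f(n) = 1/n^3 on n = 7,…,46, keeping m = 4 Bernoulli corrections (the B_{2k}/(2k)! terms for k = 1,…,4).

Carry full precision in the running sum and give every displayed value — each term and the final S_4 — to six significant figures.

S_4 ≈ 0.0115340

∫_7^46 1/x^3 dx evaluates to 0.00996779.
Boundary: ½(f(7) + f(46)) = ½(0.00291545 + 1.02737e-05) = 0.00146286.
Running total after boundary: 0.0114306.
Correction k=1: B_{2}/2! · (f^{(1)}(46) − f^{(1)}(7)) = 1/12 · (-6.70023e-07 − (-0.00124948)) = 0.000104067.
Running total after k=1: 0.0115347.
Correction k=2: B_{4}/4! · (f^{(3)}(46) − f^{(3)}(7)) = −1/720 · (-6.33292e-09 − (-0.000509992)) = -7.08313e-07.
Running total after k=2: 0.0115340.
Correction k=3: B_{6}/6! · (f^{(5)}(46) − f^{(5)}(7)) = 1/30240 · (-1.25701e-10 − (-0.000437136)) = 1.44555e-08.
Running total after k=3: 0.0115340.
Correction k=4: B_{8}/8! · (f^{(7)}(46) − f^{(7)}(7)) = −1/1209600 · (-4.27715e-12 − (-0.000642322)) = -5.31020e-10.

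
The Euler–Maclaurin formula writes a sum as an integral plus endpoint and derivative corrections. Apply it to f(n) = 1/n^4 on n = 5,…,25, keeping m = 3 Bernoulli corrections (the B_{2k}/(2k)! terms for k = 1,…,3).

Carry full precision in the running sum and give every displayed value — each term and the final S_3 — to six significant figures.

The integral term ∫_5^25 1/x^4 dx = 0.00264533.
Endpoint term: (f(5) + f(25))/2 = (0.00160000 + 2.56000e-06)/2 = 0.000801280.
Running total after boundary: 0.00344661.
Order-1 term: 1/12 · (-4.09600e-07 − (-0.00128000)) = 0.000106633.
After k=1: 0.00355325.
Order-2 term: −1/720 · (-1.96608e-08 − (-0.00153600)) = -2.13331e-06.
After k=2: 0.00355111.
Order-3 term: 1/30240 · (-1.76161e-09 − (-0.00344064)) = 1.13778e-07.

S_3 ≈ 0.00355123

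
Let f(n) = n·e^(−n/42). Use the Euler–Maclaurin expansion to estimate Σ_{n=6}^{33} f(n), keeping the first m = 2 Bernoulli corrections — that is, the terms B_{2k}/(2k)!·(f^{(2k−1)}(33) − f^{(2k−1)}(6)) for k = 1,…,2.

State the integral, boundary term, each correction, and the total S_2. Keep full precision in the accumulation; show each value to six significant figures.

The integral term ∫_6^33 x·e^(−x/42) dx = 311.875.
½[f(6) + f(33)] = ½[5.20127 + 15.0412] = 10.1212.
Integral + boundary = 321.996.
Order-1 term: 1/12 · (0.0976701 − 0.743038) = -0.0537807.
Partial sum through k=1: 321.942.
Order-2 term: −1/720 · (0.000572142 − 0.00140408) = 1.15547e-06.

S_2 ≈ 321.942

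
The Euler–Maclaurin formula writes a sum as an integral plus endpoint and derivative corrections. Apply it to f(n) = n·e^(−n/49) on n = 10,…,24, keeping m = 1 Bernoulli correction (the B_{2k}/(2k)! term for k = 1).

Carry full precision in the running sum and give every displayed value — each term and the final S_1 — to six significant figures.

The integral term ∫_10^24 x·e^(−x/49) dx = 165.497.
½[f(10) + f(24)] = ½[8.15396 + 14.7060] = 11.4300.
So far: 176.927.
Correction k=1: B_{2}/2! · (f^{(1)}(24) − f^{(1)}(10)) = 1/12 · (0.312628 − 0.648988) = -0.0280300.

S_1 ≈ 176.899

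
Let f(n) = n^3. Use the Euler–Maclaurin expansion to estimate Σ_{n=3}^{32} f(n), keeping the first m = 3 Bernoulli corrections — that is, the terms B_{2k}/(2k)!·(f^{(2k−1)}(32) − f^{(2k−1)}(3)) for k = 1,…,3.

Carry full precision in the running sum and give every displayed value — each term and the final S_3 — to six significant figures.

S_3 ≈ 278775

Integral: ∫_3^32 x^3 dx = 262124.
Boundary: ½(f(3) + f(32)) = ½(27.0000 + 32768.0) = 16397.5.
Running total after boundary: 278521.
Correction k=1: B_{2}/2! · (f^{(1)}(32) − f^{(1)}(3)) = 1/12 · (3072.00 − 27.0000) = 253.750.
Running total after k=1: 278775.
Correction k=2: B_{4}/4! · (f^{(3)}(32) − f^{(3)}(3)) = −1/720 · (6.00000 − 6.00000) = 0.00000.
Running total after k=2: 278775.
Correction k=3: B_{6}/6! · (f^{(5)}(32) − f^{(5)}(3)) = 1/30240 · (0.00000 − 0.00000) = 0.00000.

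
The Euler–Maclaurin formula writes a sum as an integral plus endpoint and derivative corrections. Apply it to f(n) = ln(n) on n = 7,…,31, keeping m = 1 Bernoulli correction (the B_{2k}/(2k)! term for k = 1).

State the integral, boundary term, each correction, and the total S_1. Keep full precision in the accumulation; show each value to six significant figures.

∫_7^31 ln(x) dx evaluates to 68.8322.
½[f(7) + f(31)] = ½[1.94591 + 3.43399] = 2.68995.
Running total after boundary: 71.5222.
k=1: B_{2}/(2)! × [f^{(1)}(31) − f^{(1)}(7)] = 1/12 × (0.0322581 − 0.142857) = -0.00921659.

S_1 ≈ 71.5130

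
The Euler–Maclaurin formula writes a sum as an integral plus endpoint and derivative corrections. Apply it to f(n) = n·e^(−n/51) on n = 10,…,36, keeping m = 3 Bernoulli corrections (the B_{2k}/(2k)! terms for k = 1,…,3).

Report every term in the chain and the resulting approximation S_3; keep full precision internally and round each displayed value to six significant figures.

The integral term ∫_10^36 x·e^(−x/51) dx = 366.653.
Boundary: ½(f(10) + f(36)) = ½(8.21948 + 17.7722) = 12.9958.
So far: 379.649.
Correction k=1: B_{2}/2! · (f^{(1)}(36) − f^{(1)}(10)) = 1/12 · (0.145198 − 0.660782) = -0.0429653.
After k=1: 379.606.
Correction k=2: B_{4}/4! · (f^{(3)}(36) − f^{(3)}(10)) = −1/720 · (0.000435426 − 0.000886073) = 6.25899e-07.
After k=2: 379.606.
Correction k=3: B_{6}/6! · (f^{(5)}(36) − f^{(5)}(10)) = 1/30240 · (3.13352e-07 − 5.83659e-07) = -8.93874e-12.

S_3 ≈ 379.606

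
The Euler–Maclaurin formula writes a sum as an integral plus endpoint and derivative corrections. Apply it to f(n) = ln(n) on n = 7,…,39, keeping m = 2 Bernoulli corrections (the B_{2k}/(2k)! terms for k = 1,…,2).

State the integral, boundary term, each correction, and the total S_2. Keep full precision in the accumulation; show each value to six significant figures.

Integral: ∫_7^39 ln(x) dx = 97.2575.
½[f(7) + f(39)] = ½[1.94591 + 3.66356] = 2.80474.
So far: 100.062.
Correction k=1: B_{2}/2! · (f^{(1)}(39) − f^{(1)}(7)) = 1/12 · (0.0256410 − 0.142857) = -0.00976801.
After k=1: 100.053.
Correction k=2: B_{4}/4! · (f^{(3)}(39) − f^{(3)}(7)) = −1/720 · (3.37160e-05 − 0.00583090) = 8.05165e-06.

S_2 ≈ 100.053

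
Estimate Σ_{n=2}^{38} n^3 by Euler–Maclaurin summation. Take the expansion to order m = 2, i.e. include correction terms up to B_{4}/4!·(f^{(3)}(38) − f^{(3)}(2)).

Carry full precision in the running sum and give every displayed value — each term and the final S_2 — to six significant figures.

Integral: ∫_2^38 x^3 dx = 521280.
Boundary: ½(f(2) + f(38)) = ½(8.00000 + 54872.0) = 27440.0.
Integral + boundary = 548720.
Correction k=1: B_{2}/2! · (f^{(1)}(38) − f^{(1)}(2)) = 1/12 · (4332.00 − 12.0000) = 360.000.
After k=1: 549080.
Correction k=2: B_{4}/4! · (f^{(3)}(38) − f^{(3)}(2)) = −1/720 · (6.00000 − 6.00000) = 0.00000.

S_2 ≈ 549080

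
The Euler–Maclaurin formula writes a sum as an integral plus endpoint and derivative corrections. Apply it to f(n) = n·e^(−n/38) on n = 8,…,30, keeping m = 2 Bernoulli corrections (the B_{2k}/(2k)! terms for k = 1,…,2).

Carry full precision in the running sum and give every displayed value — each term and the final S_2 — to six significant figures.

∫_8^30 x·e^(−x/38) dx evaluates to 242.803.
½[f(8) + f(30)] = ½[6.48126 + 13.6225] = 10.0519.
So far: 252.855.
k=1: B_{2}/(2)! × [f^{(1)}(30) − f^{(1)}(8)] = 1/12 × (0.0955966 − 0.639598) = -0.0453335.
Partial sum through k=1: 252.810.
k=2: B_{4}/(4)! × [f^{(3)}(30) − f^{(3)}(8)] = −1/720 × (0.000695127 − 0.00156504) = 1.20821e-06.

S_2 ≈ 252.810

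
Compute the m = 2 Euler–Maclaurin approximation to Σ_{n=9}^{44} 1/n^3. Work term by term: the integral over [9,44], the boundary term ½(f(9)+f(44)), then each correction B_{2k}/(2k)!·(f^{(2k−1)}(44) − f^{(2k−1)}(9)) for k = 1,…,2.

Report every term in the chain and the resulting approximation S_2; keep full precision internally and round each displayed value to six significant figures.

∫_9^44 1/x^3 dx evaluates to 0.00591458.
½[f(9) + f(44)] = ½[0.00137174 + 1.17393e-05] = 0.000691741.
Integral + boundary = 0.00660632.
Correction k=1: B_{2}/2! · (f^{(1)}(44) − f^{(1)}(9)) = 1/12 · (-8.00406e-07 − (-0.000457247)) = 3.80372e-05.
Partial sum through k=1: 0.00664435.
Correction k=2: B_{4}/4! · (f^{(3)}(44) − f^{(3)}(9)) = −1/720 · (-8.26866e-09 − (-0.000112901)) = -1.56795e-07.

S_2 ≈ 0.00664420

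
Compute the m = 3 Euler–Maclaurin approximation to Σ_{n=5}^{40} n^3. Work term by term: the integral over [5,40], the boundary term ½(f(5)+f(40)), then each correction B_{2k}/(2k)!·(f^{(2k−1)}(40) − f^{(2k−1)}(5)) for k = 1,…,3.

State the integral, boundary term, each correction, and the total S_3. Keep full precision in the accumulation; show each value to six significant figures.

S_3 ≈ 672300

Integral: ∫_5^40 x^3 dx = 639844.
½[f(5) + f(40)] = ½[125.000 + 64000.0] = 32062.5.
Running total after boundary: 671906.
k=1: B_{2}/(2)! × [f^{(1)}(40) − f^{(1)}(5)] = 1/12 × (4800.00 − 75.0000) = 393.750.
After k=1: 672300.
k=2: B_{4}/(4)! × [f^{(3)}(40) − f^{(3)}(5)] = −1/720 × (6.00000 − 6.00000) = 0.00000.
After k=2: 672300.
k=3: B_{6}/(6)! × [f^{(5)}(40) − f^{(5)}(5)] = 1/30240 × (0.00000 − 0.00000) = 0.00000.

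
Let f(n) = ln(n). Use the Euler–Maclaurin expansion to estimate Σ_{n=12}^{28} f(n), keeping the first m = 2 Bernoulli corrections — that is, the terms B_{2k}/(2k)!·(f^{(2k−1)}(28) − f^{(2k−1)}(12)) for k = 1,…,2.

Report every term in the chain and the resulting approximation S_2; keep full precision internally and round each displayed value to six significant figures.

∫_12^28 ln(x) dx evaluates to 47.4828.
Boundary: ½(f(12) + f(28)) = ½(2.48491 + 3.33220) = 2.90856.
Running total after boundary: 50.3914.
k=1: B_{2}/(2)! × [f^{(1)}(28) − f^{(1)}(12)] = 1/12 × (0.0357143 − 0.0833333) = -0.00396825.
Running total after k=1: 50.3874.
k=2: B_{4}/(4)! × [f^{(3)}(28) − f^{(3)}(12)] = −1/720 × (9.11079e-05 − 0.00115741) = 1.48097e-06.

S_2 ≈ 50.3874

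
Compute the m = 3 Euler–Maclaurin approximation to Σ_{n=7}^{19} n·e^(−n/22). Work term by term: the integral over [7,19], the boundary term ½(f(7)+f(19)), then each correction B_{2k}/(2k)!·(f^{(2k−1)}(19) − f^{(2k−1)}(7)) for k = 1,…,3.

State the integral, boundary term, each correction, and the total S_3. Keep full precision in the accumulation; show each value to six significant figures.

The integral term ∫_7^19 x·e^(−x/22) dx = 83.8194.
Endpoint term: (f(7) + f(19))/2 = (5.09229 + 8.01090)/2 = 6.55159.
Integral + boundary = 90.3710.
Correction k=1: B_{2}/2! · (f^{(1)}(19) − f^{(1)}(7)) = 1/12 · (0.0574945 − 0.496003) = -0.0365423.
After k=1: 90.3345.
Correction k=2: B_{4}/4! · (f^{(3)}(19) − f^{(3)}(7)) = −1/720 · (0.00186105 − 0.00403088) = 3.01365e-06.
After k=2: 90.3345.
Correction k=3: B_{6}/6! · (f^{(5)}(19) − f^{(5)}(7)) = 1/30240 · (7.44484e-06 − 1.45392e-05) = -2.34600e-10.

S_3 ≈ 90.3345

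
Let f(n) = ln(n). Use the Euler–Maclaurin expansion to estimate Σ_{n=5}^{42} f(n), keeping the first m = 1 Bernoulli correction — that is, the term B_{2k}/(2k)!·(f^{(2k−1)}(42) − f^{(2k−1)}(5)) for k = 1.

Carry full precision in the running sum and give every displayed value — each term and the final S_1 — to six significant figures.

∫_5^42 ln(x) dx evaluates to 111.935.
Boundary: ½(f(5) + f(42)) = ½(1.60944 + 3.73767) = 2.67355.
Integral + boundary = 114.608.
k=1: B_{2}/(2)! × [f^{(1)}(42) − f^{(1)}(5)] = 1/12 × (0.0238095 − 0.200000) = -0.0146825.

S_1 ≈ 114.594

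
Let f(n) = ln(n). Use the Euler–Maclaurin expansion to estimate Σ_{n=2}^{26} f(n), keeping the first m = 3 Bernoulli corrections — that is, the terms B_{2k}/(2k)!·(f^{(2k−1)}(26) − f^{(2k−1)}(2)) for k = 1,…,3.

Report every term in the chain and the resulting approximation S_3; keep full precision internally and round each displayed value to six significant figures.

S_3 ≈ 61.2617

∫_2^26 ln(x) dx evaluates to 59.3242.
½[f(2) + f(26)] = ½[0.693147 + 3.25810] = 1.97562.
Integral + boundary = 61.2998.
k=1: B_{2}/(2)! × [f^{(1)}(26) − f^{(1)}(2)] = 1/12 × (0.0384615 − 0.500000) = -0.0384615.
Partial sum through k=1: 61.2614.
k=2: B_{4}/(4)! × [f^{(3)}(26) − f^{(3)}(2)] = −1/720 × (0.000113792 − 0.250000) = 0.000347064.
Partial sum through k=2: 61.2617.
k=3: B_{6}/(6)! × [f^{(5)}(26) − f^{(5)}(2)] = 1/30240 × (2.01997e-06 − 0.750000) = -2.48015e-05.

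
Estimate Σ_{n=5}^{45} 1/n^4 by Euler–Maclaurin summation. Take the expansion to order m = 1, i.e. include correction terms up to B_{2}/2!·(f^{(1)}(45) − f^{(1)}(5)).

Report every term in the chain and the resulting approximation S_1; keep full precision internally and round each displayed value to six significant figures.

S_1 ≈ 0.00356980

The integral term ∫_5^45 1/x^4 dx = 0.00266301.
Boundary: ½(f(5) + f(45)) = ½(0.00160000 + 2.43865e-07) = 0.000800122.
So far: 0.00346313.
k=1: B_{2}/(2)! × [f^{(1)}(45) − f^{(1)}(5)] = 1/12 × (-2.16769e-08 − (-0.00128000)) = 0.000106665.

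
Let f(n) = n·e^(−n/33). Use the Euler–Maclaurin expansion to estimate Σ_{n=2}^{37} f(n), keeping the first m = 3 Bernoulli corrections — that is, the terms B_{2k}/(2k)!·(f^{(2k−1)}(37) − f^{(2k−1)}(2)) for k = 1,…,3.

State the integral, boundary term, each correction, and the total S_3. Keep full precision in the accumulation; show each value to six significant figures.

S_3 ≈ 341.179

∫_2^37 x·e^(−x/33) dx evaluates to 334.286.
Endpoint term: (f(2) + f(37))/2 = (1.88239 + 12.0577)/2 = 6.97006.
Running total after boundary: 341.256.
Order-1 term: 1/12 · (-0.0395012 − 0.884152) = -0.0769711.
After k=1: 341.179.
Order-2 term: −1/720 · (0.000562230 − 0.00254044) = 2.74752e-06.
After k=2: 341.179.
Order-3 term: 1/30240 · (1.06587e-06 − 3.92010e-06) = -9.43859e-11.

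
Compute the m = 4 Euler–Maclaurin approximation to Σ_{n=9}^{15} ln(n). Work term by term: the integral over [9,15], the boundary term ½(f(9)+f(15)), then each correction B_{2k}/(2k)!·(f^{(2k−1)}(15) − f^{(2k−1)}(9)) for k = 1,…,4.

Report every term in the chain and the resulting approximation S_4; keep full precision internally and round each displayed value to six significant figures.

S_4 ≈ 17.2947

Integral: ∫_9^15 ln(x) dx = 14.8457.
Boundary: ½(f(9) + f(15)) = ½(2.19722 + 2.70805) = 2.45264.
Integral + boundary = 17.2984.
Order-1 term: 1/12 · (0.0666667 − 0.111111) = -0.00370370.
Partial sum through k=1: 17.2947.
Order-2 term: −1/720 · (0.000592593 − 0.00274348) = 2.98735e-06.
Partial sum through k=2: 17.2947.
Order-3 term: 1/30240 · (3.16049e-05 − 0.000406442) = -1.23954e-08.
Partial sum through k=3: 17.2947.
Order-4 term: −1/1209600 · (4.21399e-06 − 0.000150534) = 1.20966e-10.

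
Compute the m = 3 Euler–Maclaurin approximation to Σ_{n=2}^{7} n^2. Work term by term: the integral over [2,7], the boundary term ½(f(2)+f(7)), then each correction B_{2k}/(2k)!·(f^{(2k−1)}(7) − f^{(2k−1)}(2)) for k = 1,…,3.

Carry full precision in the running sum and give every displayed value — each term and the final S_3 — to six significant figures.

S_3 ≈ 139.000

∫_2^7 x^2 dx evaluates to 111.667.
½[f(2) + f(7)] = ½[4.00000 + 49.0000] = 26.5000.
Running total after boundary: 138.167.
k=1: B_{2}/(2)! × [f^{(1)}(7) − f^{(1)}(2)] = 1/12 × (14.0000 − 4.00000) = 0.833333.
After k=1: 139.000.
k=2: B_{4}/(4)! × [f^{(3)}(7) − f^{(3)}(2)] = −1/720 × (0.00000 − 0.00000) = 0.00000.
After k=2: 139.000.
k=3: B_{6}/(6)! × [f^{(5)}(7) − f^{(5)}(2)] = 1/30240 × (0.00000 − 0.00000) = 0.00000.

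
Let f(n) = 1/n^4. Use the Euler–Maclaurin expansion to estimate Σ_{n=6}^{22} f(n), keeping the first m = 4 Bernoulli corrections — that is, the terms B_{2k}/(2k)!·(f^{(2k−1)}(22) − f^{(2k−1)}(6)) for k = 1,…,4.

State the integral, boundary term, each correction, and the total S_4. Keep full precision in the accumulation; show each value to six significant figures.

Integral: ∫_6^22 1/x^4 dx = 0.00151191.
½[f(6) + f(22)] = ½[0.000771605 + 4.26883e-06] = 0.000387937.
Integral + boundary = 0.00189984.
Order-1 term: 1/12 · (-7.76152e-07 − (-0.000514403)) = 4.28023e-05.
After k=1: 0.00194264.
Order-2 term: −1/720 · (-4.81086e-08 − (-0.000428669)) = -5.95307e-07.
After k=2: 0.00194205.
Order-3 term: 1/30240 · (-5.56628e-09 − (-0.000666819)) = 2.20507e-08.
After k=3: 0.00194207.
Order-4 term: −1/1209600 · (-1.03505e-09 − (-0.00166705)) = -1.37818e-09.

S_4 ≈ 0.00194207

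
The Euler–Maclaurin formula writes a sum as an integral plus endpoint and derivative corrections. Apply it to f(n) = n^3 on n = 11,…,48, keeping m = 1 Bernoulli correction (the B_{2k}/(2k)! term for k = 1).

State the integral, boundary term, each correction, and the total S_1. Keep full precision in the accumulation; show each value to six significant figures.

S_1 ≈ 1.37995e+06

Integral: ∫_11^48 x^3 dx = 1.32344e+06.
½[f(11) + f(48)] = ½[1331.00 + 110592] = 55961.5.
Integral + boundary = 1.37941e+06.
Correction k=1: B_{2}/2! · (f^{(1)}(48) − f^{(1)}(11)) = 1/12 · (6912.00 − 363.000) = 545.750.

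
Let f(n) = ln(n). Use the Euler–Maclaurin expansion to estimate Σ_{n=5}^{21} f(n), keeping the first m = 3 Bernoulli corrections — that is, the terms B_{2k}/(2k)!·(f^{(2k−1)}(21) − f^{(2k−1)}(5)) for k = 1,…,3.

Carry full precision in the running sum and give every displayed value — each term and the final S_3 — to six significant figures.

The integral term ∫_5^21 ln(x) dx = 39.8878.
Boundary: ½(f(5) + f(21)) = ½(1.60944 + 3.04452) = 2.32698.
So far: 42.2148.
k=1: B_{2}/(2)! × [f^{(1)}(21) − f^{(1)}(5)] = 1/12 × (0.0476190 − 0.200000) = -0.0126984.
Running total after k=1: 42.2021.
k=2: B_{4}/(4)! × [f^{(3)}(21) − f^{(3)}(5)] = −1/720 × (0.000215959 − 0.0160000) = 2.19223e-05.
Running total after k=2: 42.2021.
k=3: B_{6}/(6)! × [f^{(5)}(21) − f^{(5)}(5)] = 1/30240 × (5.87645e-06 − 0.00768000) = -2.53774e-07.

S_3 ≈ 42.2021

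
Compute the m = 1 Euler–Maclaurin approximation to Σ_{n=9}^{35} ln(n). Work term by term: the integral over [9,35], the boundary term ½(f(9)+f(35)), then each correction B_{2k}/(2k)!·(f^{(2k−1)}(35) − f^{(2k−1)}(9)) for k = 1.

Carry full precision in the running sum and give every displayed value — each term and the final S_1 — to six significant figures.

The integral term ∫_9^35 ln(x) dx = 78.6622.
Boundary: ½(f(9) + f(35)) = ½(2.19722 + 3.55535) = 2.87629.
Running total after boundary: 81.5384.
Correction k=1: B_{2}/2! · (f^{(1)}(35) − f^{(1)}(9)) = 1/12 · (0.0285714 − 0.111111) = -0.00687831.

S_1 ≈ 81.5316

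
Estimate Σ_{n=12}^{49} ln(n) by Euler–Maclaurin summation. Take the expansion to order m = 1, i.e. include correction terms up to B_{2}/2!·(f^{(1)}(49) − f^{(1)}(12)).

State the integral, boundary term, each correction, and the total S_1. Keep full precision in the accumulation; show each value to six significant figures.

Integral: ∫_12^49 ln(x) dx = 123.880.
Boundary: ½(f(12) + f(49)) = ½(2.48491 + 3.89182) = 3.18836.
Running total after boundary: 127.069.
Correction k=1: B_{2}/2! · (f^{(1)}(49) − f^{(1)}(12)) = 1/12 · (0.0204082 − 0.0833333) = -0.00524376.

S_1 ≈ 127.063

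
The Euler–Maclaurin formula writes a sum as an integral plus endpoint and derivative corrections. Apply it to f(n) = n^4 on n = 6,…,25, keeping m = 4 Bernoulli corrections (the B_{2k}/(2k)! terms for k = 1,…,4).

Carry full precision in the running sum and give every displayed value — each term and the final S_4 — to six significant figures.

The integral term ∫_6^25 x^4 dx = 1.95157e+06.
Boundary: ½(f(6) + f(25)) = ½(1296.00 + 390625) = 195960.
Integral + boundary = 2.14753e+06.
k=1: B_{2}/(2)! × [f^{(1)}(25) − f^{(1)}(6)] = 1/12 × (62500.0 − 864.000) = 5136.33.
Running total after k=1: 2.15267e+06.
k=2: B_{4}/(4)! × [f^{(3)}(25) − f^{(3)}(6)] = −1/720 × (600.000 − 144.000) = -0.633333.
Running total after k=2: 2.15267e+06.
k=3: B_{6}/(6)! × [f^{(5)}(25) − f^{(5)}(6)] = 1/30240 × (0.00000 − 0.00000) = 0.00000.
Running total after k=3: 2.15267e+06.
k=4: B_{8}/(8)! × [f^{(7)}(25) − f^{(7)}(6)] = −1/1209600 × (0.00000 − 0.00000) = 0.00000.

S_4 ≈ 2.15267e+06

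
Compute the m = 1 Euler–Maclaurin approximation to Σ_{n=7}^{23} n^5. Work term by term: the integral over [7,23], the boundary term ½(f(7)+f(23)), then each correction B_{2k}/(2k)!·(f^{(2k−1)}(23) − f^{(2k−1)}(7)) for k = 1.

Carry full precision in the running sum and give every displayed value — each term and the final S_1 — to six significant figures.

The integral term ∫_7^23 x^5 dx = 2.46530e+07.
½[f(7) + f(23)] = ½[16807.0 + 6.43634e+06] = 3.22658e+06.
Running total after boundary: 2.78796e+07.
Correction k=1: B_{2}/2! · (f^{(1)}(23) − f^{(1)}(7)) = 1/12 · (1.39920e+06 − 12005.0) = 115600.

S_1 ≈ 2.79952e+07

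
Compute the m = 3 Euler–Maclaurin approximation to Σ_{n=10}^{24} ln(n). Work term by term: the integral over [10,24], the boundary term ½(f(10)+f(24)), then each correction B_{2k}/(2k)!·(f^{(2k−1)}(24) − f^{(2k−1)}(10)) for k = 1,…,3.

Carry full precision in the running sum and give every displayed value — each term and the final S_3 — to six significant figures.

S_3 ≈ 41.9829

∫_10^24 ln(x) dx evaluates to 39.2474.
½[f(10) + f(24)] = ½[2.30259 + 3.17805] = 2.74032.
So far: 41.9878.
Correction k=1: B_{2}/2! · (f^{(1)}(24) − f^{(1)}(10)) = 1/12 · (0.0416667 − 0.100000) = -0.00486111.
Partial sum through k=1: 41.9829.
Correction k=2: B_{4}/4! · (f^{(3)}(24) − f^{(3)}(10)) = −1/720 · (0.000144676 − 0.00200000) = 2.57684e-06.
Partial sum through k=2: 41.9829.
Correction k=3: B_{6}/6! · (f^{(5)}(24) − f^{(5)}(10)) = 1/30240 · (3.01408e-06 − 0.000240000) = -7.83684e-09.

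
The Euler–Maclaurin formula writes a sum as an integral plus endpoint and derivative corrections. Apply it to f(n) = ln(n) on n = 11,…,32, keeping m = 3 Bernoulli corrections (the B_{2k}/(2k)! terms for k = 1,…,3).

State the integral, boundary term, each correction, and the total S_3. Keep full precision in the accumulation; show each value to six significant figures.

∫_11^32 ln(x) dx evaluates to 63.5267.
Endpoint term: (f(11) + f(32))/2 = (2.39790 + 3.46574)/2 = 2.93182.
Integral + boundary = 66.4585.
Correction k=1: B_{2}/2! · (f^{(1)}(32) − f^{(1)}(11)) = 1/12 · (0.0312500 − 0.0909091) = -0.00497159.
Running total after k=1: 66.4535.
Correction k=2: B_{4}/4! · (f^{(3)}(32) − f^{(3)}(11)) = −1/720 · (6.10352e-05 − 0.00150263) = 2.00221e-06.
Running total after k=2: 66.4535.
Correction k=3: B_{6}/6! · (f^{(5)}(32) − f^{(5)}(11)) = 1/30240 · (7.15256e-07 − 0.000149021) = -4.90429e-09.

S_3 ≈ 66.4535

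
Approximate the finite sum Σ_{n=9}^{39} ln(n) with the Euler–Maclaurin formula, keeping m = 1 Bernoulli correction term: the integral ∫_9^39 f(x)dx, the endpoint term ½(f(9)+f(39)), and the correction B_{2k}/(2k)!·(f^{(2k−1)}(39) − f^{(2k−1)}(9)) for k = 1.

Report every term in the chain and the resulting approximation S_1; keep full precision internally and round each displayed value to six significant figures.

∫_9^39 ln(x) dx evaluates to 93.1039.
Boundary: ½(f(9) + f(39)) = ½(2.19722 + 3.66356) = 2.93039.
So far: 96.0343.
Order-1 term: 1/12 · (0.0256410 − 0.111111) = -0.00712251.

S_1 ≈ 96.0272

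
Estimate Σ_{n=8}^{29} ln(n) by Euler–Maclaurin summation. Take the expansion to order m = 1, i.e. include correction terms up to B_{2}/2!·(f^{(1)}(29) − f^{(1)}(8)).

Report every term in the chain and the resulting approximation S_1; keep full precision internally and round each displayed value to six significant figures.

The integral term ∫_8^29 ln(x) dx = 60.0160.
Endpoint term: (f(8) + f(29))/2 = (2.07944 + 3.36730)/2 = 2.72337.
Running total after boundary: 62.7394.
Correction k=1: B_{2}/2! · (f^{(1)}(29) − f^{(1)}(8)) = 1/12 · (0.0344828 − 0.125000) = -0.00754310.

S_1 ≈ 62.7319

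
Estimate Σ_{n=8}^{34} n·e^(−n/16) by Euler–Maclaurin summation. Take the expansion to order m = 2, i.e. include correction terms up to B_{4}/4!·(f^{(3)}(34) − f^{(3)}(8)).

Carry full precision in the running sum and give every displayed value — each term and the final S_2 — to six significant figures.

S_2 ≈ 141.781

∫_8^34 x·e^(−x/16) dx evaluates to 137.361.
½[f(8) + f(34)] = ½[4.85225 + 4.06072] = 4.45648.
So far: 141.818.
Order-1 term: 1/12 · (-0.134362 − 0.303265) = -0.0364690.
Running total after k=1: 141.781.
Order-2 term: −1/720 · (0.000408218 − 0.00592315) = 7.65963e-06.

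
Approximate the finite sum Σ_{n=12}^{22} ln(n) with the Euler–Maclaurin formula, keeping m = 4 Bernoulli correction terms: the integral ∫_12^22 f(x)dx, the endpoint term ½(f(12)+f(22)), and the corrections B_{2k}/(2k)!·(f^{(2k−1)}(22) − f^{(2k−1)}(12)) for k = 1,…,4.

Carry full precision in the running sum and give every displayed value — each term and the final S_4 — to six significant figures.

The integral term ∫_12^22 ln(x) dx = 28.1841.
½[f(12) + f(22)] = ½[2.48491 + 3.09104] = 2.78797.
Running total after boundary: 30.9720.
k=1: B_{2}/(2)! × [f^{(1)}(22) − f^{(1)}(12)] = 1/12 × (0.0454545 − 0.0833333) = -0.00315657.
Partial sum through k=1: 30.9689.
k=2: B_{4}/(4)! × [f^{(3)}(22) − f^{(3)}(12)] = −1/720 × (0.000187829 − 0.00115741) = 1.34664e-06.
Partial sum through k=2: 30.9689.
k=3: B_{6}/(6)! × [f^{(5)}(22) − f^{(5)}(12)] = 1/30240 × (4.65691e-06 − 9.64506e-05) = -3.03551e-09.
Partial sum through k=3: 30.9689.
k=4: B_{8}/(8)! × [f^{(7)}(22) − f^{(7)}(12)] = −1/1209600 × (2.88651e-07 − 2.00939e-05) = 1.63734e-11.

S_4 ≈ 30.9689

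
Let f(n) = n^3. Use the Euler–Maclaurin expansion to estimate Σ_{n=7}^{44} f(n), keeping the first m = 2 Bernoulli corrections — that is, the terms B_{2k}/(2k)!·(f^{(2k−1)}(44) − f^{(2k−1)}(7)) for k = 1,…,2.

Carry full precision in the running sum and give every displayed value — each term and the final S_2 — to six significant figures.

S_2 ≈ 979659

The integral term ∫_7^44 x^3 dx = 936424.
½[f(7) + f(44)] = ½[343.000 + 85184.0] = 42763.5.
Running total after boundary: 979187.
Correction k=1: B_{2}/2! · (f^{(1)}(44) − f^{(1)}(7)) = 1/12 · (5808.00 − 147.000) = 471.750.
Partial sum through k=1: 979659.
Correction k=2: B_{4}/4! · (f^{(3)}(44) − f^{(3)}(7)) = −1/720 · (6.00000 − 6.00000) = 0.00000.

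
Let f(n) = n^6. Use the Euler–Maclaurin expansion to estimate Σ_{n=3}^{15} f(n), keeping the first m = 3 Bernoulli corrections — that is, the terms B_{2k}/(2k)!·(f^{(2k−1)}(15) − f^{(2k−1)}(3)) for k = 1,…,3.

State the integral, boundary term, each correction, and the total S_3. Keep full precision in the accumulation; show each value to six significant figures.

S_3 ≈ 3.04829e+07

Integral: ∫_3^15 x^6 dx = 2.44082e+07.
½[f(3) + f(15)] = ½[729.000 + 1.13906e+07] = 5.69568e+06.
Running total after boundary: 3.01038e+07.
Order-1 term: 1/12 · (4.55625e+06 − 1458.00) = 379566.
Running total after k=1: 3.04834e+07.
Order-2 term: −1/720 · (405000 − 3240.00) = -558.000.
Running total after k=2: 3.04829e+07.
Order-3 term: 1/30240 · (10800.0 − 2160.00) = 0.285714.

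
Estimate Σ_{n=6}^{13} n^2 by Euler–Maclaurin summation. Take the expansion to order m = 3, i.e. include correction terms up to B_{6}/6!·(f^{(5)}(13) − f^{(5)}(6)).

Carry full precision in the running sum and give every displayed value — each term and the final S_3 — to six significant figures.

S_3 ≈ 764.000

∫_6^13 x^2 dx evaluates to 660.333.
Boundary: ½(f(6) + f(13)) = ½(36.0000 + 169.000) = 102.500.
So far: 762.833.
k=1: B_{2}/(2)! × [f^{(1)}(13) − f^{(1)}(6)] = 1/12 × (26.0000 − 12.0000) = 1.16667.
Running total after k=1: 764.000.
k=2: B_{4}/(4)! × [f^{(3)}(13) − f^{(3)}(6)] = −1/720 × (0.00000 − 0.00000) = 0.00000.
Running total after k=2: 764.000.
k=3: B_{6}/(6)! × [f^{(5)}(13) − f^{(5)}(6)] = 1/30240 × (0.00000 − 0.00000) = 0.00000.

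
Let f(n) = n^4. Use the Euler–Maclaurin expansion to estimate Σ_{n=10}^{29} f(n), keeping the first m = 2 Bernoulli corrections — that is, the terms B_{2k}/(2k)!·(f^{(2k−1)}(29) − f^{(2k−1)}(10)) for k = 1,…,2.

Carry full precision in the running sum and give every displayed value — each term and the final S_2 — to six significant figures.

S_2 ≈ 4.44867e+06

The integral term ∫_10^29 x^4 dx = 4.08223e+06.
Endpoint term: (f(10) + f(29))/2 = (10000.0 + 707281)/2 = 358640.
Integral + boundary = 4.44087e+06.
k=1: B_{2}/(2)! × [f^{(1)}(29) − f^{(1)}(10)] = 1/12 × (97556.0 − 4000.00) = 7796.33.
After k=1: 4.44867e+06.
k=2: B_{4}/(4)! × [f^{(3)}(29) − f^{(3)}(10)] = −1/720 × (696.000 − 240.000) = -0.633333.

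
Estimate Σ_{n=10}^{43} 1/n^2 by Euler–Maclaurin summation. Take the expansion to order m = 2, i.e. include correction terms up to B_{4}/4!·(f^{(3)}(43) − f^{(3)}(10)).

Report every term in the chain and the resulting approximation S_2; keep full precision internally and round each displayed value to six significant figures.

S_2 ≈ 0.0821788

∫_10^43 1/x^2 dx evaluates to 0.0767442.
Boundary: ½(f(10) + f(43)) = ½(0.0100000 + 0.000540833) = 0.00527042.
Integral + boundary = 0.0820146.
Order-1 term: 1/12 · (-2.51550e-05 − (-0.00200000)) = 0.000164570.
Running total after k=1: 0.0821792.
Order-2 term: −1/720 · (-1.63256e-07 − (-0.000240000)) = -3.33107e-07.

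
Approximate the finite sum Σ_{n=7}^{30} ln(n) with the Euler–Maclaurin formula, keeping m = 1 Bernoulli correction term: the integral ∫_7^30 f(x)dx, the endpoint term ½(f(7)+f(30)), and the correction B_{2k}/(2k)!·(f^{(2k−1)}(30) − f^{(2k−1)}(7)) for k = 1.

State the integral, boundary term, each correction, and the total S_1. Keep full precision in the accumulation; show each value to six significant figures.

S_1 ≈ 68.0790

The integral term ∫_7^30 ln(x) dx = 65.4146.
Endpoint term: (f(7) + f(30))/2 = (1.94591 + 3.40120)/2 = 2.67355.
Running total after boundary: 68.0881.
k=1: B_{2}/(2)! × [f^{(1)}(30) − f^{(1)}(7)] = 1/12 × (0.0333333 − 0.142857) = -0.00912698.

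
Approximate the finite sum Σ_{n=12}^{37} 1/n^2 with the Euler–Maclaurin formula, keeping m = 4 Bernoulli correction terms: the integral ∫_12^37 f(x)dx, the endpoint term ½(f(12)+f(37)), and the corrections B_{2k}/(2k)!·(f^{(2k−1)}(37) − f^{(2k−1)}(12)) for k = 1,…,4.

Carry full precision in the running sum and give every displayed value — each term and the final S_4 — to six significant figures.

The integral term ∫_12^37 1/x^2 dx = 0.0563063.
Endpoint term: (f(12) + f(37))/2 = (0.00694444 + 0.000730460)/2 = 0.00383745.
So far: 0.0601438.
Correction k=1: B_{2}/2! · (f^{(1)}(37) − f^{(1)}(12)) = 1/12 · (-3.94843e-05 − (-0.00115741)) = 9.31603e-05.
After k=1: 0.0602369.
Correction k=2: B_{4}/4! · (f^{(3)}(37) − f^{(3)}(12)) = −1/720 · (-3.46101e-07 − (-9.64506e-05)) = -1.33478e-07.
After k=2: 0.0602368.
Correction k=3: B_{6}/6! · (f^{(5)}(37) − f^{(5)}(12)) = 1/30240 · (-7.58439e-09 − (-2.00939e-05)) = 6.64229e-10.
After k=3: 0.0602368.
Correction k=4: B_{8}/8! · (f^{(7)}(37) − f^{(7)}(12)) = −1/1209600 · (-3.10245e-10 − (-7.81429e-06)) = -6.45997e-12.

S_4 ≈ 0.0602368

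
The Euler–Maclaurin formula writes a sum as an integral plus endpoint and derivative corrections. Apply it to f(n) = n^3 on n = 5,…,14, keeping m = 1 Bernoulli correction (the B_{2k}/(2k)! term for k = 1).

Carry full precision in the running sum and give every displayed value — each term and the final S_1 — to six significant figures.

S_1 ≈ 10925.0

∫_5^14 x^3 dx evaluates to 9447.75.
Endpoint term: (f(5) + f(14))/2 = (125.000 + 2744.00)/2 = 1434.50.
Integral + boundary = 10882.2.
Correction k=1: B_{2}/2! · (f^{(1)}(14) − f^{(1)}(5)) = 1/12 · (588.000 − 75.0000) = 42.7500.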